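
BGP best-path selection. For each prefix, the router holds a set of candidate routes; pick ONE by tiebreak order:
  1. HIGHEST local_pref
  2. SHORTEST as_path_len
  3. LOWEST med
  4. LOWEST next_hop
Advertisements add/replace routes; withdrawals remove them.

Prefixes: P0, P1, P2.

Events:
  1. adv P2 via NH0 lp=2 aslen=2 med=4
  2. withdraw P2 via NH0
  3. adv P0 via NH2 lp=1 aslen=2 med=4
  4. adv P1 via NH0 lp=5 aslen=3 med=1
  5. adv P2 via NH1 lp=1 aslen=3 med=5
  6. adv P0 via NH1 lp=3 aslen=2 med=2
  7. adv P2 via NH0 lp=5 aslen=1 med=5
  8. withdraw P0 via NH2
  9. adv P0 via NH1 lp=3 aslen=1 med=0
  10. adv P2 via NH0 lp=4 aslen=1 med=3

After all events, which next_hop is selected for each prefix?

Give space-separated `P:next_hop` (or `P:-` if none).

Op 1: best P0=- P1=- P2=NH0
Op 2: best P0=- P1=- P2=-
Op 3: best P0=NH2 P1=- P2=-
Op 4: best P0=NH2 P1=NH0 P2=-
Op 5: best P0=NH2 P1=NH0 P2=NH1
Op 6: best P0=NH1 P1=NH0 P2=NH1
Op 7: best P0=NH1 P1=NH0 P2=NH0
Op 8: best P0=NH1 P1=NH0 P2=NH0
Op 9: best P0=NH1 P1=NH0 P2=NH0
Op 10: best P0=NH1 P1=NH0 P2=NH0

Answer: P0:NH1 P1:NH0 P2:NH0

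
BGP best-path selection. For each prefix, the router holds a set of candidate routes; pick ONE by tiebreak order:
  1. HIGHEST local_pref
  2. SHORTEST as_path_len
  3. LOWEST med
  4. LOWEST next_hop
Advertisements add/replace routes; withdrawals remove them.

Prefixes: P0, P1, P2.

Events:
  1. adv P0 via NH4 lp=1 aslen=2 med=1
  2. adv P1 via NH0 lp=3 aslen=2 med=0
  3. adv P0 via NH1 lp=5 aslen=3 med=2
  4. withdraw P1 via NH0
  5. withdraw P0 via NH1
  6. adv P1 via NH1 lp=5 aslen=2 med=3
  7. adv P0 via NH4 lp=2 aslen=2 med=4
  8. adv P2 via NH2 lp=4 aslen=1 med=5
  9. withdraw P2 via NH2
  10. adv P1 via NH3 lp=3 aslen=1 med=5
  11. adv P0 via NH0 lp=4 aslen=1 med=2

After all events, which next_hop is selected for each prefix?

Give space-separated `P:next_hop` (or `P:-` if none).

Op 1: best P0=NH4 P1=- P2=-
Op 2: best P0=NH4 P1=NH0 P2=-
Op 3: best P0=NH1 P1=NH0 P2=-
Op 4: best P0=NH1 P1=- P2=-
Op 5: best P0=NH4 P1=- P2=-
Op 6: best P0=NH4 P1=NH1 P2=-
Op 7: best P0=NH4 P1=NH1 P2=-
Op 8: best P0=NH4 P1=NH1 P2=NH2
Op 9: best P0=NH4 P1=NH1 P2=-
Op 10: best P0=NH4 P1=NH1 P2=-
Op 11: best P0=NH0 P1=NH1 P2=-

Answer: P0:NH0 P1:NH1 P2:-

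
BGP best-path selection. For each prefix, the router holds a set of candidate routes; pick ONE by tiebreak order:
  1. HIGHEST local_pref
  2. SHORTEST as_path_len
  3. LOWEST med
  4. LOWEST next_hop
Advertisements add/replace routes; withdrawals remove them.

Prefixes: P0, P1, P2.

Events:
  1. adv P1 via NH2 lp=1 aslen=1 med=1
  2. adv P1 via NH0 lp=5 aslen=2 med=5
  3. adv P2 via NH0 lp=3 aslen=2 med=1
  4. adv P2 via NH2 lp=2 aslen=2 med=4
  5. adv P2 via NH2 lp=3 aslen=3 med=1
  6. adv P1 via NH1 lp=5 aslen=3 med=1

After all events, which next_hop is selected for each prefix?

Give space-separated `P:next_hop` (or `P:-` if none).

Answer: P0:- P1:NH0 P2:NH0

Derivation:
Op 1: best P0=- P1=NH2 P2=-
Op 2: best P0=- P1=NH0 P2=-
Op 3: best P0=- P1=NH0 P2=NH0
Op 4: best P0=- P1=NH0 P2=NH0
Op 5: best P0=- P1=NH0 P2=NH0
Op 6: best P0=- P1=NH0 P2=NH0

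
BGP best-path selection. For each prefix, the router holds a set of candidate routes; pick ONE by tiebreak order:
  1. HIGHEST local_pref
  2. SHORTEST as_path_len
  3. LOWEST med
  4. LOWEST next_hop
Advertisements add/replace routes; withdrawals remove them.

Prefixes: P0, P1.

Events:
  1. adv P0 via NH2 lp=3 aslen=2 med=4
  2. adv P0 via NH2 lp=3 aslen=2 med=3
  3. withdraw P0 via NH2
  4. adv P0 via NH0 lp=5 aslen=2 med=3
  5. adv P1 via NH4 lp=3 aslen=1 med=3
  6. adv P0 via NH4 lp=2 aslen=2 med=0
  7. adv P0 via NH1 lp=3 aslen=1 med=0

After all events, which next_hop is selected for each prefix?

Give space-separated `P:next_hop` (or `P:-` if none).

Answer: P0:NH0 P1:NH4

Derivation:
Op 1: best P0=NH2 P1=-
Op 2: best P0=NH2 P1=-
Op 3: best P0=- P1=-
Op 4: best P0=NH0 P1=-
Op 5: best P0=NH0 P1=NH4
Op 6: best P0=NH0 P1=NH4
Op 7: best P0=NH0 P1=NH4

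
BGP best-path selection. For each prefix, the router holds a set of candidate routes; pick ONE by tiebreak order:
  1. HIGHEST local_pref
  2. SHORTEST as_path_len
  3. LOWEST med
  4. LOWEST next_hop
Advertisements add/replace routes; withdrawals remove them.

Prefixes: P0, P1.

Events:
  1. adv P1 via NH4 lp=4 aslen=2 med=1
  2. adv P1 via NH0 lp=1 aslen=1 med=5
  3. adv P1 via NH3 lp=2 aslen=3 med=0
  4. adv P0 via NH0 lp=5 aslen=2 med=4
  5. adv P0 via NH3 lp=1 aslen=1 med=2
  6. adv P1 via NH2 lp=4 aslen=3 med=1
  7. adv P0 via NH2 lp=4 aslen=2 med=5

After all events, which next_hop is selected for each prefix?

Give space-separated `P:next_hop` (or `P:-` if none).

Op 1: best P0=- P1=NH4
Op 2: best P0=- P1=NH4
Op 3: best P0=- P1=NH4
Op 4: best P0=NH0 P1=NH4
Op 5: best P0=NH0 P1=NH4
Op 6: best P0=NH0 P1=NH4
Op 7: best P0=NH0 P1=NH4

Answer: P0:NH0 P1:NH4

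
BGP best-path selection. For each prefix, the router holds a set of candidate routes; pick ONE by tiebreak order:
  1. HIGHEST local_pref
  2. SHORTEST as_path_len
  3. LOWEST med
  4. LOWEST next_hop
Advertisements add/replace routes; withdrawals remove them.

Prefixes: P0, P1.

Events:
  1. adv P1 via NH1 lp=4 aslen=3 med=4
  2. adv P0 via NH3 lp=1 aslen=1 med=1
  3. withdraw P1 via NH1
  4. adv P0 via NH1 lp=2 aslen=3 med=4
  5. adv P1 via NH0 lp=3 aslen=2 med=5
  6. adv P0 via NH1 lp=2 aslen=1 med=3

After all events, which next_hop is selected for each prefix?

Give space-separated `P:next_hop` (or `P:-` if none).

Op 1: best P0=- P1=NH1
Op 2: best P0=NH3 P1=NH1
Op 3: best P0=NH3 P1=-
Op 4: best P0=NH1 P1=-
Op 5: best P0=NH1 P1=NH0
Op 6: best P0=NH1 P1=NH0

Answer: P0:NH1 P1:NH0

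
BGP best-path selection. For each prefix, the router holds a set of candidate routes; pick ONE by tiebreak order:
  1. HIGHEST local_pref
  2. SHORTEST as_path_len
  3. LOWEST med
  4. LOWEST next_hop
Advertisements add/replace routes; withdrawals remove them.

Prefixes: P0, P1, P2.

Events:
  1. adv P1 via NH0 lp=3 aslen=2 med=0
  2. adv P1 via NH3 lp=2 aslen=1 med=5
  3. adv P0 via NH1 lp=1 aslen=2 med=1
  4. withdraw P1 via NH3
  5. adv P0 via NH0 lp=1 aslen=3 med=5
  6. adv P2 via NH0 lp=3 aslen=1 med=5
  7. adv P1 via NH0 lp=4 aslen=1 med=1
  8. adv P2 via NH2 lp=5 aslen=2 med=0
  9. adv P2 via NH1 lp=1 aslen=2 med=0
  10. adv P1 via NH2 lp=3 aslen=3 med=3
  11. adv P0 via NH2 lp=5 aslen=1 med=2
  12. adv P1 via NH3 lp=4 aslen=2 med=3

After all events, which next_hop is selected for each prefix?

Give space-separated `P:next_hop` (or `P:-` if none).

Op 1: best P0=- P1=NH0 P2=-
Op 2: best P0=- P1=NH0 P2=-
Op 3: best P0=NH1 P1=NH0 P2=-
Op 4: best P0=NH1 P1=NH0 P2=-
Op 5: best P0=NH1 P1=NH0 P2=-
Op 6: best P0=NH1 P1=NH0 P2=NH0
Op 7: best P0=NH1 P1=NH0 P2=NH0
Op 8: best P0=NH1 P1=NH0 P2=NH2
Op 9: best P0=NH1 P1=NH0 P2=NH2
Op 10: best P0=NH1 P1=NH0 P2=NH2
Op 11: best P0=NH2 P1=NH0 P2=NH2
Op 12: best P0=NH2 P1=NH0 P2=NH2

Answer: P0:NH2 P1:NH0 P2:NH2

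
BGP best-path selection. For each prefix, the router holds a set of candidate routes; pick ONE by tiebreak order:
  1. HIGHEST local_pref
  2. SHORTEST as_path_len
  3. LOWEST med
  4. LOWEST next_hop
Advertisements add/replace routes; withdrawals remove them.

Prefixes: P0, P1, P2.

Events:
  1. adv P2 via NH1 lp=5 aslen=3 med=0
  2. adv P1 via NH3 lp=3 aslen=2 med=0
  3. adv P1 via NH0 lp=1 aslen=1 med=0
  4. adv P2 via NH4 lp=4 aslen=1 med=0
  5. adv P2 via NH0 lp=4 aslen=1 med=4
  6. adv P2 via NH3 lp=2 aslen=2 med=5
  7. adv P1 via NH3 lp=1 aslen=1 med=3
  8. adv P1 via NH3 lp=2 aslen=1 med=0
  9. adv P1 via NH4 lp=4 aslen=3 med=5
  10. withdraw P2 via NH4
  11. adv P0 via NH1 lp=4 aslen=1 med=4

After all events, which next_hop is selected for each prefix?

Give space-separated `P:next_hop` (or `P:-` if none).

Answer: P0:NH1 P1:NH4 P2:NH1

Derivation:
Op 1: best P0=- P1=- P2=NH1
Op 2: best P0=- P1=NH3 P2=NH1
Op 3: best P0=- P1=NH3 P2=NH1
Op 4: best P0=- P1=NH3 P2=NH1
Op 5: best P0=- P1=NH3 P2=NH1
Op 6: best P0=- P1=NH3 P2=NH1
Op 7: best P0=- P1=NH0 P2=NH1
Op 8: best P0=- P1=NH3 P2=NH1
Op 9: best P0=- P1=NH4 P2=NH1
Op 10: best P0=- P1=NH4 P2=NH1
Op 11: best P0=NH1 P1=NH4 P2=NH1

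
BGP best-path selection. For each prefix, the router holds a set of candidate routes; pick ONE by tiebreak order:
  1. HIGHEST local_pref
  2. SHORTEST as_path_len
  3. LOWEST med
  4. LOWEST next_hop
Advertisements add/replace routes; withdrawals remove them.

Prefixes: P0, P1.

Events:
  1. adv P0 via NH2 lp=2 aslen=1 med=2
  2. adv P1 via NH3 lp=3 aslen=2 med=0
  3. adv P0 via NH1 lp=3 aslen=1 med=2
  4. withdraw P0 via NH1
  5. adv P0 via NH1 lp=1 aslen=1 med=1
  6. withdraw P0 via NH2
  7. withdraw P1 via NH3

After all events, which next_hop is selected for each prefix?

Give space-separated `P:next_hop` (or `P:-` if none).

Answer: P0:NH1 P1:-

Derivation:
Op 1: best P0=NH2 P1=-
Op 2: best P0=NH2 P1=NH3
Op 3: best P0=NH1 P1=NH3
Op 4: best P0=NH2 P1=NH3
Op 5: best P0=NH2 P1=NH3
Op 6: best P0=NH1 P1=NH3
Op 7: best P0=NH1 P1=-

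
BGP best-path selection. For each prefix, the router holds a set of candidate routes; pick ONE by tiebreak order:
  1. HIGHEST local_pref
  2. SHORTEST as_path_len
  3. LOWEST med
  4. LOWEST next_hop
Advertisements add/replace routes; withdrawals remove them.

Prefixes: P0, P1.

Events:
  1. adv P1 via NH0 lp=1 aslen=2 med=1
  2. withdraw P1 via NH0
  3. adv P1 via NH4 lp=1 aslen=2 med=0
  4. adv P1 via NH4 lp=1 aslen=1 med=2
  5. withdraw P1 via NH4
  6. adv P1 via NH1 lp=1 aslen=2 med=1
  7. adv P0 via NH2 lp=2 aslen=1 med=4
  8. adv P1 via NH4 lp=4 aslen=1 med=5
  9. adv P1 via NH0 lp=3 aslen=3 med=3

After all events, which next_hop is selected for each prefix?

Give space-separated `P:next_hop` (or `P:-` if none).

Op 1: best P0=- P1=NH0
Op 2: best P0=- P1=-
Op 3: best P0=- P1=NH4
Op 4: best P0=- P1=NH4
Op 5: best P0=- P1=-
Op 6: best P0=- P1=NH1
Op 7: best P0=NH2 P1=NH1
Op 8: best P0=NH2 P1=NH4
Op 9: best P0=NH2 P1=NH4

Answer: P0:NH2 P1:NH4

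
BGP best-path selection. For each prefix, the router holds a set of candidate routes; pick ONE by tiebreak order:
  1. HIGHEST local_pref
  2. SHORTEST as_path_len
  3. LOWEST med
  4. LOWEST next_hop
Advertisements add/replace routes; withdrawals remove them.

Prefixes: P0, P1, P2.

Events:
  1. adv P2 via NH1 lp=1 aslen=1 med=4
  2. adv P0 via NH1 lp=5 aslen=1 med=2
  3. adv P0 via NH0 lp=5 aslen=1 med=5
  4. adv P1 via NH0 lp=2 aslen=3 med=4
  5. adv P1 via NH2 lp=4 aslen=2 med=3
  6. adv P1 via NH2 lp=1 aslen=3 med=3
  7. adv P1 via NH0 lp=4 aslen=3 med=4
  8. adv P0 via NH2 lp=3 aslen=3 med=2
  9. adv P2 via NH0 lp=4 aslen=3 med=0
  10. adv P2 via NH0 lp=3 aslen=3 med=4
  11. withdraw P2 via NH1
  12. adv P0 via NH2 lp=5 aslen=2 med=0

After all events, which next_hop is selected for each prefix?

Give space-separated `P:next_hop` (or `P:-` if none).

Answer: P0:NH1 P1:NH0 P2:NH0

Derivation:
Op 1: best P0=- P1=- P2=NH1
Op 2: best P0=NH1 P1=- P2=NH1
Op 3: best P0=NH1 P1=- P2=NH1
Op 4: best P0=NH1 P1=NH0 P2=NH1
Op 5: best P0=NH1 P1=NH2 P2=NH1
Op 6: best P0=NH1 P1=NH0 P2=NH1
Op 7: best P0=NH1 P1=NH0 P2=NH1
Op 8: best P0=NH1 P1=NH0 P2=NH1
Op 9: best P0=NH1 P1=NH0 P2=NH0
Op 10: best P0=NH1 P1=NH0 P2=NH0
Op 11: best P0=NH1 P1=NH0 P2=NH0
Op 12: best P0=NH1 P1=NH0 P2=NH0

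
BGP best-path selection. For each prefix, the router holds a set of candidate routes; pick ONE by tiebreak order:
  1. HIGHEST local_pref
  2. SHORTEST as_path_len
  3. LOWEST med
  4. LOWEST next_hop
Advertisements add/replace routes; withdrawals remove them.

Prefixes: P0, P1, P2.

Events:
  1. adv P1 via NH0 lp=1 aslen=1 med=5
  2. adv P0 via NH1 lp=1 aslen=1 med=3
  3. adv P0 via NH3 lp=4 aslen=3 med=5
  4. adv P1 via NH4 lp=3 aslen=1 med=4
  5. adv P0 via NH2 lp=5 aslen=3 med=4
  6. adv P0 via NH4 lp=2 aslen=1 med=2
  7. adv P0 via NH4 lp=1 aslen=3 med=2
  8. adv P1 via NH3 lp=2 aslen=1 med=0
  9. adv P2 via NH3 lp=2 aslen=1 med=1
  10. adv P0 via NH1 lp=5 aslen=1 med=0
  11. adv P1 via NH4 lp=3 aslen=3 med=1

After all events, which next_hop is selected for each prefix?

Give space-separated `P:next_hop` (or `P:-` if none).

Answer: P0:NH1 P1:NH4 P2:NH3

Derivation:
Op 1: best P0=- P1=NH0 P2=-
Op 2: best P0=NH1 P1=NH0 P2=-
Op 3: best P0=NH3 P1=NH0 P2=-
Op 4: best P0=NH3 P1=NH4 P2=-
Op 5: best P0=NH2 P1=NH4 P2=-
Op 6: best P0=NH2 P1=NH4 P2=-
Op 7: best P0=NH2 P1=NH4 P2=-
Op 8: best P0=NH2 P1=NH4 P2=-
Op 9: best P0=NH2 P1=NH4 P2=NH3
Op 10: best P0=NH1 P1=NH4 P2=NH3
Op 11: best P0=NH1 P1=NH4 P2=NH3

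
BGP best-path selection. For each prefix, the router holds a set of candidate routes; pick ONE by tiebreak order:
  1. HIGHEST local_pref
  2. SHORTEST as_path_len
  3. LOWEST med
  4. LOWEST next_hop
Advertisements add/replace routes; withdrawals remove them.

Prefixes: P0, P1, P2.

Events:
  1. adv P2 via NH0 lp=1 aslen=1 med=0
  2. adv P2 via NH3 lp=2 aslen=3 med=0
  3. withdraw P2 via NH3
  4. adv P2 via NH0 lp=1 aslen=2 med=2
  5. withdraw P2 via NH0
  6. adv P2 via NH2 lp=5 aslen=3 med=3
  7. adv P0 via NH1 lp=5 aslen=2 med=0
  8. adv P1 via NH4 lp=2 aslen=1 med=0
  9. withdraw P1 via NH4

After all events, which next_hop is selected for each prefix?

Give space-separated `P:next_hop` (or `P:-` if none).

Answer: P0:NH1 P1:- P2:NH2

Derivation:
Op 1: best P0=- P1=- P2=NH0
Op 2: best P0=- P1=- P2=NH3
Op 3: best P0=- P1=- P2=NH0
Op 4: best P0=- P1=- P2=NH0
Op 5: best P0=- P1=- P2=-
Op 6: best P0=- P1=- P2=NH2
Op 7: best P0=NH1 P1=- P2=NH2
Op 8: best P0=NH1 P1=NH4 P2=NH2
Op 9: best P0=NH1 P1=- P2=NH2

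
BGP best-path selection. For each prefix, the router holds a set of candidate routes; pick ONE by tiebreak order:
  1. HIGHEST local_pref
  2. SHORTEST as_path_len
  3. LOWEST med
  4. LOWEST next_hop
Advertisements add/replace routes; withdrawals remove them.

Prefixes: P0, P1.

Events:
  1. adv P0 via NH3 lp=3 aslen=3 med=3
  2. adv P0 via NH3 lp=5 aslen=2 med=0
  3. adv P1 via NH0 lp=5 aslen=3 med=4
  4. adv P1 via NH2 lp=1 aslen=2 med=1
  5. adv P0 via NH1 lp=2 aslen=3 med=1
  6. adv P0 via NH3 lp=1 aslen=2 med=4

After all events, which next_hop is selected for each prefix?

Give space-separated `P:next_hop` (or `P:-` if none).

Op 1: best P0=NH3 P1=-
Op 2: best P0=NH3 P1=-
Op 3: best P0=NH3 P1=NH0
Op 4: best P0=NH3 P1=NH0
Op 5: best P0=NH3 P1=NH0
Op 6: best P0=NH1 P1=NH0

Answer: P0:NH1 P1:NH0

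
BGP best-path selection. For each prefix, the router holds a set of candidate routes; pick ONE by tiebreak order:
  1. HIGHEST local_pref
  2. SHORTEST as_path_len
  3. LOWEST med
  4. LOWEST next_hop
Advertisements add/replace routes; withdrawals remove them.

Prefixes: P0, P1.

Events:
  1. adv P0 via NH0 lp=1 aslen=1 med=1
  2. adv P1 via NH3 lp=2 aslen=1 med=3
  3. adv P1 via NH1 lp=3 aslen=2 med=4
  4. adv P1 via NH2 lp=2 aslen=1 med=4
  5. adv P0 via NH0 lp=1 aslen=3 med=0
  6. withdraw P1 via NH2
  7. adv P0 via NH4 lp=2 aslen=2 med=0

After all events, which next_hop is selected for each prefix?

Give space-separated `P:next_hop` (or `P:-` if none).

Op 1: best P0=NH0 P1=-
Op 2: best P0=NH0 P1=NH3
Op 3: best P0=NH0 P1=NH1
Op 4: best P0=NH0 P1=NH1
Op 5: best P0=NH0 P1=NH1
Op 6: best P0=NH0 P1=NH1
Op 7: best P0=NH4 P1=NH1

Answer: P0:NH4 P1:NH1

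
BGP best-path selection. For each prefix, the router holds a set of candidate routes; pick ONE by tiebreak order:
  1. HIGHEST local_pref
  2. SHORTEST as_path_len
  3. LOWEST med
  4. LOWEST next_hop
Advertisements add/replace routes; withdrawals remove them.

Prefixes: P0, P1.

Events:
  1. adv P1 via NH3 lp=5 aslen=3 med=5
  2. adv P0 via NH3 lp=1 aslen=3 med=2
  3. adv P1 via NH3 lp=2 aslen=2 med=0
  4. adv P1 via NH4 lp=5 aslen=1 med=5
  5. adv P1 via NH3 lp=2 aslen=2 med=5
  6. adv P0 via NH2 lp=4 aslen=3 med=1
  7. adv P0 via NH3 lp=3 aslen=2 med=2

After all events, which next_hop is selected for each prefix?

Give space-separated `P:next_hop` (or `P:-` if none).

Answer: P0:NH2 P1:NH4

Derivation:
Op 1: best P0=- P1=NH3
Op 2: best P0=NH3 P1=NH3
Op 3: best P0=NH3 P1=NH3
Op 4: best P0=NH3 P1=NH4
Op 5: best P0=NH3 P1=NH4
Op 6: best P0=NH2 P1=NH4
Op 7: best P0=NH2 P1=NH4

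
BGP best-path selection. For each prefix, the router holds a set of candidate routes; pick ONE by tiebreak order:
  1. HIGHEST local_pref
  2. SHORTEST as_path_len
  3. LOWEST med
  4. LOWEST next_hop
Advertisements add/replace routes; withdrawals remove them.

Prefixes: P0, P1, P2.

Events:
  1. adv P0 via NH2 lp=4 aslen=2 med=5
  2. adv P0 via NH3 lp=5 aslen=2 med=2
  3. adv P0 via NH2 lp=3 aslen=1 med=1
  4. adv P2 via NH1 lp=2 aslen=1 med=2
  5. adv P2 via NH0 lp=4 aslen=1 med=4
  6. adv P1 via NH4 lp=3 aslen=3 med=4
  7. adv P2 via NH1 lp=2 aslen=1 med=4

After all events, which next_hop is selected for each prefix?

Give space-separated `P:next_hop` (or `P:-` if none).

Answer: P0:NH3 P1:NH4 P2:NH0

Derivation:
Op 1: best P0=NH2 P1=- P2=-
Op 2: best P0=NH3 P1=- P2=-
Op 3: best P0=NH3 P1=- P2=-
Op 4: best P0=NH3 P1=- P2=NH1
Op 5: best P0=NH3 P1=- P2=NH0
Op 6: best P0=NH3 P1=NH4 P2=NH0
Op 7: best P0=NH3 P1=NH4 P2=NH0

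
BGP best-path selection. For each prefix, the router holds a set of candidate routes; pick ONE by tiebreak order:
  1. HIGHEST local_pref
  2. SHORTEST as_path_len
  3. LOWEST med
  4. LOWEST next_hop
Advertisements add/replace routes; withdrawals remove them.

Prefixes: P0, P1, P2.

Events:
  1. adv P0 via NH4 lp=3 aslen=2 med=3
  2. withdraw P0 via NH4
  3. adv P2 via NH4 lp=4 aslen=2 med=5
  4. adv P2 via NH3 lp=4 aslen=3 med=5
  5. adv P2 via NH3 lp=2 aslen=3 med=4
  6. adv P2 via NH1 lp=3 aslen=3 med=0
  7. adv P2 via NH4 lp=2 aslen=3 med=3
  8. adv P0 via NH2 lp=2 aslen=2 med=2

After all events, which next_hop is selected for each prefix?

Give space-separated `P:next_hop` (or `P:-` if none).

Op 1: best P0=NH4 P1=- P2=-
Op 2: best P0=- P1=- P2=-
Op 3: best P0=- P1=- P2=NH4
Op 4: best P0=- P1=- P2=NH4
Op 5: best P0=- P1=- P2=NH4
Op 6: best P0=- P1=- P2=NH4
Op 7: best P0=- P1=- P2=NH1
Op 8: best P0=NH2 P1=- P2=NH1

Answer: P0:NH2 P1:- P2:NH1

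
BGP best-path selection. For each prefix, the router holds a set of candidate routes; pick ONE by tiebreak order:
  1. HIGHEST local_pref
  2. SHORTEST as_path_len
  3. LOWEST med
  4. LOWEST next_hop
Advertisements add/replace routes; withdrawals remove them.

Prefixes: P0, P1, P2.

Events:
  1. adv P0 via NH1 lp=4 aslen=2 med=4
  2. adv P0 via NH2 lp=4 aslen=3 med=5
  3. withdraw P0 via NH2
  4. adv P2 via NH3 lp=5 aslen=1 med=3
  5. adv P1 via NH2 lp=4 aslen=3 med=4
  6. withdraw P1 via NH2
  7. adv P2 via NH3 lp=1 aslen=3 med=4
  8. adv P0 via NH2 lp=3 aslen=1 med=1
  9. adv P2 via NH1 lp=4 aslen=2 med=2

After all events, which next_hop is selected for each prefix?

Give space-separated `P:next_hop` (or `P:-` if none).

Answer: P0:NH1 P1:- P2:NH1

Derivation:
Op 1: best P0=NH1 P1=- P2=-
Op 2: best P0=NH1 P1=- P2=-
Op 3: best P0=NH1 P1=- P2=-
Op 4: best P0=NH1 P1=- P2=NH3
Op 5: best P0=NH1 P1=NH2 P2=NH3
Op 6: best P0=NH1 P1=- P2=NH3
Op 7: best P0=NH1 P1=- P2=NH3
Op 8: best P0=NH1 P1=- P2=NH3
Op 9: best P0=NH1 P1=- P2=NH1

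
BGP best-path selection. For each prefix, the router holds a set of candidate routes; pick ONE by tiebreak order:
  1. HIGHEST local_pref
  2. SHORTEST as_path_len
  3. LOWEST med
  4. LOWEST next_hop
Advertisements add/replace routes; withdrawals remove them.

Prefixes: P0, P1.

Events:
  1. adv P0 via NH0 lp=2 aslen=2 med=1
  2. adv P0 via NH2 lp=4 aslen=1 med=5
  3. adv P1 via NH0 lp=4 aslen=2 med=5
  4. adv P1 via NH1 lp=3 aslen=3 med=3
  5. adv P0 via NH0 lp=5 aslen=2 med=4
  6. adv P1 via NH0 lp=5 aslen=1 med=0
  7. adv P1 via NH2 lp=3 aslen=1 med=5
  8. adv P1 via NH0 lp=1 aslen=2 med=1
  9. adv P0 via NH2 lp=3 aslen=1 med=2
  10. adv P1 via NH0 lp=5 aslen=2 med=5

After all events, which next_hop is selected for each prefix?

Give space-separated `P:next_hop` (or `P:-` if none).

Op 1: best P0=NH0 P1=-
Op 2: best P0=NH2 P1=-
Op 3: best P0=NH2 P1=NH0
Op 4: best P0=NH2 P1=NH0
Op 5: best P0=NH0 P1=NH0
Op 6: best P0=NH0 P1=NH0
Op 7: best P0=NH0 P1=NH0
Op 8: best P0=NH0 P1=NH2
Op 9: best P0=NH0 P1=NH2
Op 10: best P0=NH0 P1=NH0

Answer: P0:NH0 P1:NH0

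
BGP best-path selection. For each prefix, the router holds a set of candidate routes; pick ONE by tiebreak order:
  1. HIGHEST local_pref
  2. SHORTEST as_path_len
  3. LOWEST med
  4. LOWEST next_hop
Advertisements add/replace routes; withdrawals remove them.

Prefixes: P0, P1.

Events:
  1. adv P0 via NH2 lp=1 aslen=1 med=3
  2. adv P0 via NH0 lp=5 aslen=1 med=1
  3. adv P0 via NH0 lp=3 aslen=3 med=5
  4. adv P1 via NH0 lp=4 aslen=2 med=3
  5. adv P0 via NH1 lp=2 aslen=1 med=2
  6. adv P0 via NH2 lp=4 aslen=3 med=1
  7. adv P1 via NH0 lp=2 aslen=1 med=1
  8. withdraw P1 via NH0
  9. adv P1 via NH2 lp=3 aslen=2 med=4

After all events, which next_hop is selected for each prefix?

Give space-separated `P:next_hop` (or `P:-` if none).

Op 1: best P0=NH2 P1=-
Op 2: best P0=NH0 P1=-
Op 3: best P0=NH0 P1=-
Op 4: best P0=NH0 P1=NH0
Op 5: best P0=NH0 P1=NH0
Op 6: best P0=NH2 P1=NH0
Op 7: best P0=NH2 P1=NH0
Op 8: best P0=NH2 P1=-
Op 9: best P0=NH2 P1=NH2

Answer: P0:NH2 P1:NH2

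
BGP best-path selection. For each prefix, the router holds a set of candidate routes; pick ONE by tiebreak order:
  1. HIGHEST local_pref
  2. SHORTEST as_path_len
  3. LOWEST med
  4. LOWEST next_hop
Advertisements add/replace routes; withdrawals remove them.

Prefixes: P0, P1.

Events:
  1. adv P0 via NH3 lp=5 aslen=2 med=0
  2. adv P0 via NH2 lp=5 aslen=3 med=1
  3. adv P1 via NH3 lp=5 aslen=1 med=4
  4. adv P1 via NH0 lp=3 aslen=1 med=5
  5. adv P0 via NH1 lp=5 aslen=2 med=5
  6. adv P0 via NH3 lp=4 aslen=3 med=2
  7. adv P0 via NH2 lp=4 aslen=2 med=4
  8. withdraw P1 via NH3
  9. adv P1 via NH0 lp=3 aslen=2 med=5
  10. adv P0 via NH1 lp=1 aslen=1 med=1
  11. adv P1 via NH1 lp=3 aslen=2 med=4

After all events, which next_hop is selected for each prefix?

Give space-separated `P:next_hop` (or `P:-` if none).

Op 1: best P0=NH3 P1=-
Op 2: best P0=NH3 P1=-
Op 3: best P0=NH3 P1=NH3
Op 4: best P0=NH3 P1=NH3
Op 5: best P0=NH3 P1=NH3
Op 6: best P0=NH1 P1=NH3
Op 7: best P0=NH1 P1=NH3
Op 8: best P0=NH1 P1=NH0
Op 9: best P0=NH1 P1=NH0
Op 10: best P0=NH2 P1=NH0
Op 11: best P0=NH2 P1=NH1

Answer: P0:NH2 P1:NH1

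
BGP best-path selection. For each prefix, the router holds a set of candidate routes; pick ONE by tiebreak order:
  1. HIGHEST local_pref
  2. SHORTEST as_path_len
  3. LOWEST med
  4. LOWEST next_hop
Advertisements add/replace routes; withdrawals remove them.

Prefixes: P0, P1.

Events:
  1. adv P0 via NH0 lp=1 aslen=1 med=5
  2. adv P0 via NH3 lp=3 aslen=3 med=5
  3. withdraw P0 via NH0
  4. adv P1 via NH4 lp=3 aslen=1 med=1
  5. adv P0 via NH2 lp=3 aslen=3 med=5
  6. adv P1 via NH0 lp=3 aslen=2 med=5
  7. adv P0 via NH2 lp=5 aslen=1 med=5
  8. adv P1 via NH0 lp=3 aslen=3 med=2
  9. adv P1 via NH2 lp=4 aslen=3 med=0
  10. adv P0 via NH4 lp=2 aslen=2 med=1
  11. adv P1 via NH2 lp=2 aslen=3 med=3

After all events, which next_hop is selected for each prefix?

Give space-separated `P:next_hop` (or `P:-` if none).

Op 1: best P0=NH0 P1=-
Op 2: best P0=NH3 P1=-
Op 3: best P0=NH3 P1=-
Op 4: best P0=NH3 P1=NH4
Op 5: best P0=NH2 P1=NH4
Op 6: best P0=NH2 P1=NH4
Op 7: best P0=NH2 P1=NH4
Op 8: best P0=NH2 P1=NH4
Op 9: best P0=NH2 P1=NH2
Op 10: best P0=NH2 P1=NH2
Op 11: best P0=NH2 P1=NH4

Answer: P0:NH2 P1:NH4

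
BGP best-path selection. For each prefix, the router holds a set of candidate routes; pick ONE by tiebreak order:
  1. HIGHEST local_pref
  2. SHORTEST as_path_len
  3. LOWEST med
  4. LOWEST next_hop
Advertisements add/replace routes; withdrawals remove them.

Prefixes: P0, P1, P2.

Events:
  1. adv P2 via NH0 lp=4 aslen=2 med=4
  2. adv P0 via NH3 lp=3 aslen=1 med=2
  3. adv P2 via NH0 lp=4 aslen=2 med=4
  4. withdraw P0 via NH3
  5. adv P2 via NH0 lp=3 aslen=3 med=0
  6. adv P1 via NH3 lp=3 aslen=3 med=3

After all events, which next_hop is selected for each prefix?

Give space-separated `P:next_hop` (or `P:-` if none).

Op 1: best P0=- P1=- P2=NH0
Op 2: best P0=NH3 P1=- P2=NH0
Op 3: best P0=NH3 P1=- P2=NH0
Op 4: best P0=- P1=- P2=NH0
Op 5: best P0=- P1=- P2=NH0
Op 6: best P0=- P1=NH3 P2=NH0

Answer: P0:- P1:NH3 P2:NH0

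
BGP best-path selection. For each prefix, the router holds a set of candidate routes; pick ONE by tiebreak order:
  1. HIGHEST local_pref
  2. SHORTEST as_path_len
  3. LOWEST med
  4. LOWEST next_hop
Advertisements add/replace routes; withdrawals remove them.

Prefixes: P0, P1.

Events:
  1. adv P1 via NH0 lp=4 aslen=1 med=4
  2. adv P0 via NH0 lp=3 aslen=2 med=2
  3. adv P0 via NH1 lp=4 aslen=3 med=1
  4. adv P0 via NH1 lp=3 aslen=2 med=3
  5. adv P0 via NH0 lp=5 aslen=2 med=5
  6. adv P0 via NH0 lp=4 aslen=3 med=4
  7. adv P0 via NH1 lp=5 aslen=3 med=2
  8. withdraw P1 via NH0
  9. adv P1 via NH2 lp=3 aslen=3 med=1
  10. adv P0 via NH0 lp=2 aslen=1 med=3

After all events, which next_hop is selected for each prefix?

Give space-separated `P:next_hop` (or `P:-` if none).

Answer: P0:NH1 P1:NH2

Derivation:
Op 1: best P0=- P1=NH0
Op 2: best P0=NH0 P1=NH0
Op 3: best P0=NH1 P1=NH0
Op 4: best P0=NH0 P1=NH0
Op 5: best P0=NH0 P1=NH0
Op 6: best P0=NH0 P1=NH0
Op 7: best P0=NH1 P1=NH0
Op 8: best P0=NH1 P1=-
Op 9: best P0=NH1 P1=NH2
Op 10: best P0=NH1 P1=NH2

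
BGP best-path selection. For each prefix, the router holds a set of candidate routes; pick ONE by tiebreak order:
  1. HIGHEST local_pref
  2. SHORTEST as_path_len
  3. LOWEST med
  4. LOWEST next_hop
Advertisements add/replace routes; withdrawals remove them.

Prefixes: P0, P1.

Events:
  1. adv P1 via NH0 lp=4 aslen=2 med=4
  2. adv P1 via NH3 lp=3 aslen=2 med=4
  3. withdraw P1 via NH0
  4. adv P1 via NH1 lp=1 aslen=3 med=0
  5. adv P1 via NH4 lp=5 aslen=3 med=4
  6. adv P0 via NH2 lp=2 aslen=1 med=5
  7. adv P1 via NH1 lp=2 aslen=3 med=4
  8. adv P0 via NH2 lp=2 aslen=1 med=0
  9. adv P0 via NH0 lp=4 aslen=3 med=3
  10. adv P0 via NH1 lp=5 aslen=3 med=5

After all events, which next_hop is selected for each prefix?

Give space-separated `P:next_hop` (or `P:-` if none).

Answer: P0:NH1 P1:NH4

Derivation:
Op 1: best P0=- P1=NH0
Op 2: best P0=- P1=NH0
Op 3: best P0=- P1=NH3
Op 4: best P0=- P1=NH3
Op 5: best P0=- P1=NH4
Op 6: best P0=NH2 P1=NH4
Op 7: best P0=NH2 P1=NH4
Op 8: best P0=NH2 P1=NH4
Op 9: best P0=NH0 P1=NH4
Op 10: best P0=NH1 P1=NH4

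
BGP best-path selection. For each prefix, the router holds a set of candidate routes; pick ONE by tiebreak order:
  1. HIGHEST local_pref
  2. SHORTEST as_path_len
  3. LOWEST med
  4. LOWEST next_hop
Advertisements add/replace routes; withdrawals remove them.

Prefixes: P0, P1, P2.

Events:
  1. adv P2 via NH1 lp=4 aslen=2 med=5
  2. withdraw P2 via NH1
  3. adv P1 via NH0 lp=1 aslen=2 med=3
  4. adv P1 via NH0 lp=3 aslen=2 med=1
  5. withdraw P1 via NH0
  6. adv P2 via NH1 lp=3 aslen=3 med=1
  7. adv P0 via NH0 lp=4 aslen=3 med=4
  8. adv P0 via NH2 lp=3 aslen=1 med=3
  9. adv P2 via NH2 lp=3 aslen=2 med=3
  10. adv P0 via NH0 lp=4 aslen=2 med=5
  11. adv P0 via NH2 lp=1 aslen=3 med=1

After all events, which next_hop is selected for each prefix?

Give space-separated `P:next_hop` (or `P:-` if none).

Answer: P0:NH0 P1:- P2:NH2

Derivation:
Op 1: best P0=- P1=- P2=NH1
Op 2: best P0=- P1=- P2=-
Op 3: best P0=- P1=NH0 P2=-
Op 4: best P0=- P1=NH0 P2=-
Op 5: best P0=- P1=- P2=-
Op 6: best P0=- P1=- P2=NH1
Op 7: best P0=NH0 P1=- P2=NH1
Op 8: best P0=NH0 P1=- P2=NH1
Op 9: best P0=NH0 P1=- P2=NH2
Op 10: best P0=NH0 P1=- P2=NH2
Op 11: best P0=NH0 P1=- P2=NH2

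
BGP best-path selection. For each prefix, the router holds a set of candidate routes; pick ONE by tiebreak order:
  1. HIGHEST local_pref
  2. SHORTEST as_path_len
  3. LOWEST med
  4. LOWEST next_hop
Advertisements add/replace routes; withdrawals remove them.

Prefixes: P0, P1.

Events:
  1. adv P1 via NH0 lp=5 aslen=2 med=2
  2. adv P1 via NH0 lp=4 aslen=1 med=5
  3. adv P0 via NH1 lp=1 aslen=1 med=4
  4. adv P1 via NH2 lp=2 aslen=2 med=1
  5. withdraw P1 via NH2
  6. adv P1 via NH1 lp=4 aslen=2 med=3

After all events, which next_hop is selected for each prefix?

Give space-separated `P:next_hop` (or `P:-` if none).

Answer: P0:NH1 P1:NH0

Derivation:
Op 1: best P0=- P1=NH0
Op 2: best P0=- P1=NH0
Op 3: best P0=NH1 P1=NH0
Op 4: best P0=NH1 P1=NH0
Op 5: best P0=NH1 P1=NH0
Op 6: best P0=NH1 P1=NH0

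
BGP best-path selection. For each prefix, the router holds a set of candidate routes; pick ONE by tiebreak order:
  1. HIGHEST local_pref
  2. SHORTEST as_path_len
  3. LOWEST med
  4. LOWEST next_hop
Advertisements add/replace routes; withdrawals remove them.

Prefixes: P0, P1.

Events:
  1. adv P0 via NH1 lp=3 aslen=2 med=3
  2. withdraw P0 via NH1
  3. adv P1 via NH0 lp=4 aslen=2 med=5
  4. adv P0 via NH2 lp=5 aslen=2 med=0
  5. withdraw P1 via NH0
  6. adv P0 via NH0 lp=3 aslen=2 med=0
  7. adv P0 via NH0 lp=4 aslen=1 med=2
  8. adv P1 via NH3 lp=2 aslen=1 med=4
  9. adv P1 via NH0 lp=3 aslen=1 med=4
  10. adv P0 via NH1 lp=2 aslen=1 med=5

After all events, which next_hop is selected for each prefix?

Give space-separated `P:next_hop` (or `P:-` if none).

Op 1: best P0=NH1 P1=-
Op 2: best P0=- P1=-
Op 3: best P0=- P1=NH0
Op 4: best P0=NH2 P1=NH0
Op 5: best P0=NH2 P1=-
Op 6: best P0=NH2 P1=-
Op 7: best P0=NH2 P1=-
Op 8: best P0=NH2 P1=NH3
Op 9: best P0=NH2 P1=NH0
Op 10: best P0=NH2 P1=NH0

Answer: P0:NH2 P1:NH0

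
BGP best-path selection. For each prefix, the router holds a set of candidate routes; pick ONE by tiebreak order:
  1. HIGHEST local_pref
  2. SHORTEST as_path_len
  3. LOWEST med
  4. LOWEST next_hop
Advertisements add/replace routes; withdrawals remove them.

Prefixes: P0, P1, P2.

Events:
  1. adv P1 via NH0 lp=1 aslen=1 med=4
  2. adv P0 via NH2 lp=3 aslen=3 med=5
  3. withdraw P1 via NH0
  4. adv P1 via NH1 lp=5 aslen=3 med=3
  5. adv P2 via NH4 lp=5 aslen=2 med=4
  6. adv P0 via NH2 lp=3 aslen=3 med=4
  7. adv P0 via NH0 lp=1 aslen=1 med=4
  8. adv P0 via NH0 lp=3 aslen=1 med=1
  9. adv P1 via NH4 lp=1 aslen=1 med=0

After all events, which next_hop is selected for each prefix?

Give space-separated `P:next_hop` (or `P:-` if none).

Op 1: best P0=- P1=NH0 P2=-
Op 2: best P0=NH2 P1=NH0 P2=-
Op 3: best P0=NH2 P1=- P2=-
Op 4: best P0=NH2 P1=NH1 P2=-
Op 5: best P0=NH2 P1=NH1 P2=NH4
Op 6: best P0=NH2 P1=NH1 P2=NH4
Op 7: best P0=NH2 P1=NH1 P2=NH4
Op 8: best P0=NH0 P1=NH1 P2=NH4
Op 9: best P0=NH0 P1=NH1 P2=NH4

Answer: P0:NH0 P1:NH1 P2:NH4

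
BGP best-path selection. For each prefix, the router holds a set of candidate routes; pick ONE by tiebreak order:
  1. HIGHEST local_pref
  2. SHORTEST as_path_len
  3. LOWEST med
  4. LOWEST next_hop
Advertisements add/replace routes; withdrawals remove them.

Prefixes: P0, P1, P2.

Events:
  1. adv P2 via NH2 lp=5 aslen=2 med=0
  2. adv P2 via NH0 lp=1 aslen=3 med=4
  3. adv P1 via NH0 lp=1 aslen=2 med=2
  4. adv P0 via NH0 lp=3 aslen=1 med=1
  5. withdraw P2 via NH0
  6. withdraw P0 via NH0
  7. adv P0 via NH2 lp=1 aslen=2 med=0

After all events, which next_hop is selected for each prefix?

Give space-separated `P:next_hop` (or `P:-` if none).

Op 1: best P0=- P1=- P2=NH2
Op 2: best P0=- P1=- P2=NH2
Op 3: best P0=- P1=NH0 P2=NH2
Op 4: best P0=NH0 P1=NH0 P2=NH2
Op 5: best P0=NH0 P1=NH0 P2=NH2
Op 6: best P0=- P1=NH0 P2=NH2
Op 7: best P0=NH2 P1=NH0 P2=NH2

Answer: P0:NH2 P1:NH0 P2:NH2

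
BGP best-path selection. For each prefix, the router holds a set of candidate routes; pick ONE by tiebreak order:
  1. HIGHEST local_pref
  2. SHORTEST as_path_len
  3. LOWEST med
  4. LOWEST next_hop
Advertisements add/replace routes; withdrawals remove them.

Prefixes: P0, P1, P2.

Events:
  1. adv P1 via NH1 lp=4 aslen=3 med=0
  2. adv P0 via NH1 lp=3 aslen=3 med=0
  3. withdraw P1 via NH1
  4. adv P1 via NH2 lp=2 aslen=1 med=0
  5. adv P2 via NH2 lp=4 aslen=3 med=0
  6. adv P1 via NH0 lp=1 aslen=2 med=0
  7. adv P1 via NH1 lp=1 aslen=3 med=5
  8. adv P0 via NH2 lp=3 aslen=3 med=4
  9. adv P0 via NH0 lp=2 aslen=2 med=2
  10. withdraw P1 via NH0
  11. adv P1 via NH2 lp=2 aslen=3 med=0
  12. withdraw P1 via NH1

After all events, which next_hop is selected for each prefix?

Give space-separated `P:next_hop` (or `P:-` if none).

Op 1: best P0=- P1=NH1 P2=-
Op 2: best P0=NH1 P1=NH1 P2=-
Op 3: best P0=NH1 P1=- P2=-
Op 4: best P0=NH1 P1=NH2 P2=-
Op 5: best P0=NH1 P1=NH2 P2=NH2
Op 6: best P0=NH1 P1=NH2 P2=NH2
Op 7: best P0=NH1 P1=NH2 P2=NH2
Op 8: best P0=NH1 P1=NH2 P2=NH2
Op 9: best P0=NH1 P1=NH2 P2=NH2
Op 10: best P0=NH1 P1=NH2 P2=NH2
Op 11: best P0=NH1 P1=NH2 P2=NH2
Op 12: best P0=NH1 P1=NH2 P2=NH2

Answer: P0:NH1 P1:NH2 P2:NH2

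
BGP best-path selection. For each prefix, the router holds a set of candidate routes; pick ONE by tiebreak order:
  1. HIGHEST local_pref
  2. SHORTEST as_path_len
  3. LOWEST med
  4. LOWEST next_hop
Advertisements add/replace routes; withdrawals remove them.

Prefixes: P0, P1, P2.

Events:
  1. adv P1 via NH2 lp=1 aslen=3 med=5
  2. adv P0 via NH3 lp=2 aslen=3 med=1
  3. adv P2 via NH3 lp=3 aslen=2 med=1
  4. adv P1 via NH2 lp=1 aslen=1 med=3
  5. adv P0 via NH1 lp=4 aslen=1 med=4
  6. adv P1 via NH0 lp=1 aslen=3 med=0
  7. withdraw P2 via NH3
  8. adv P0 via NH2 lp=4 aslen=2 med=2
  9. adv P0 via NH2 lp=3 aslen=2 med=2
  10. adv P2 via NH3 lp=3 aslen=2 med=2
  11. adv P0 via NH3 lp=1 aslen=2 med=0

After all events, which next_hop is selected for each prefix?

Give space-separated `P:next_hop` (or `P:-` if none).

Answer: P0:NH1 P1:NH2 P2:NH3

Derivation:
Op 1: best P0=- P1=NH2 P2=-
Op 2: best P0=NH3 P1=NH2 P2=-
Op 3: best P0=NH3 P1=NH2 P2=NH3
Op 4: best P0=NH3 P1=NH2 P2=NH3
Op 5: best P0=NH1 P1=NH2 P2=NH3
Op 6: best P0=NH1 P1=NH2 P2=NH3
Op 7: best P0=NH1 P1=NH2 P2=-
Op 8: best P0=NH1 P1=NH2 P2=-
Op 9: best P0=NH1 P1=NH2 P2=-
Op 10: best P0=NH1 P1=NH2 P2=NH3
Op 11: best P0=NH1 P1=NH2 P2=NH3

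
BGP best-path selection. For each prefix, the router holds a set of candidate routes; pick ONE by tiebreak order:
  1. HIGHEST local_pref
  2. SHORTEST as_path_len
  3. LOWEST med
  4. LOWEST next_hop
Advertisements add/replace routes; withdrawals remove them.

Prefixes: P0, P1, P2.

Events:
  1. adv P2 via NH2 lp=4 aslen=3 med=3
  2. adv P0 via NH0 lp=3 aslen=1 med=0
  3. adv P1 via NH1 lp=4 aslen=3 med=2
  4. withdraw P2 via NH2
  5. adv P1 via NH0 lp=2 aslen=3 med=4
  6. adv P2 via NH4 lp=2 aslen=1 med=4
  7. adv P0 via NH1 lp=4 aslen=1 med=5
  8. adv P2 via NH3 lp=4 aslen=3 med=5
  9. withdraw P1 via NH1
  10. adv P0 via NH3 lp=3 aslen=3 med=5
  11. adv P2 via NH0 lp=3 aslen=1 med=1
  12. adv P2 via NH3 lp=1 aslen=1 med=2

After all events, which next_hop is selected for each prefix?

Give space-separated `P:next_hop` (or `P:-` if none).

Answer: P0:NH1 P1:NH0 P2:NH0

Derivation:
Op 1: best P0=- P1=- P2=NH2
Op 2: best P0=NH0 P1=- P2=NH2
Op 3: best P0=NH0 P1=NH1 P2=NH2
Op 4: best P0=NH0 P1=NH1 P2=-
Op 5: best P0=NH0 P1=NH1 P2=-
Op 6: best P0=NH0 P1=NH1 P2=NH4
Op 7: best P0=NH1 P1=NH1 P2=NH4
Op 8: best P0=NH1 P1=NH1 P2=NH3
Op 9: best P0=NH1 P1=NH0 P2=NH3
Op 10: best P0=NH1 P1=NH0 P2=NH3
Op 11: best P0=NH1 P1=NH0 P2=NH3
Op 12: best P0=NH1 P1=NH0 P2=NH0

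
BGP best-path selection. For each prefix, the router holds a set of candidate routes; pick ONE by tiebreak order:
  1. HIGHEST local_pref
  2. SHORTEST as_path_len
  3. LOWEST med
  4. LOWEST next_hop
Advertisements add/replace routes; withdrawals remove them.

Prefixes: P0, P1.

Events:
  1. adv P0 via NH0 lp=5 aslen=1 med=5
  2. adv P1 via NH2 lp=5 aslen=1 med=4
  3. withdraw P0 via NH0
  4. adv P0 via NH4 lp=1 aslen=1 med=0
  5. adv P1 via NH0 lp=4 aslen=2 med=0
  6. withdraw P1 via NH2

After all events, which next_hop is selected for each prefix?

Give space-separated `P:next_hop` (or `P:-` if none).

Answer: P0:NH4 P1:NH0

Derivation:
Op 1: best P0=NH0 P1=-
Op 2: best P0=NH0 P1=NH2
Op 3: best P0=- P1=NH2
Op 4: best P0=NH4 P1=NH2
Op 5: best P0=NH4 P1=NH2
Op 6: best P0=NH4 P1=NH0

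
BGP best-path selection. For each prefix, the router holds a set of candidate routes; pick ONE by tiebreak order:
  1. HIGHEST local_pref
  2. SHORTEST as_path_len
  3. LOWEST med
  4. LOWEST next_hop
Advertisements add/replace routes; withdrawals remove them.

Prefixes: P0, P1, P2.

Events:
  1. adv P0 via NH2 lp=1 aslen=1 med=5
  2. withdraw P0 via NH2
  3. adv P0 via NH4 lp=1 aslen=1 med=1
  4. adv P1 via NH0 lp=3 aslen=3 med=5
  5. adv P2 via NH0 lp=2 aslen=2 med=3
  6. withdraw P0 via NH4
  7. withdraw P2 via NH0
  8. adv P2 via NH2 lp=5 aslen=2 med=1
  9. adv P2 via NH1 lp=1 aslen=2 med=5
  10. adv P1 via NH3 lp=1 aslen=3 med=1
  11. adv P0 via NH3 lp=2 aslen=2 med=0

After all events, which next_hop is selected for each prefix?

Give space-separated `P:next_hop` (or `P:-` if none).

Op 1: best P0=NH2 P1=- P2=-
Op 2: best P0=- P1=- P2=-
Op 3: best P0=NH4 P1=- P2=-
Op 4: best P0=NH4 P1=NH0 P2=-
Op 5: best P0=NH4 P1=NH0 P2=NH0
Op 6: best P0=- P1=NH0 P2=NH0
Op 7: best P0=- P1=NH0 P2=-
Op 8: best P0=- P1=NH0 P2=NH2
Op 9: best P0=- P1=NH0 P2=NH2
Op 10: best P0=- P1=NH0 P2=NH2
Op 11: best P0=NH3 P1=NH0 P2=NH2

Answer: P0:NH3 P1:NH0 P2:NH2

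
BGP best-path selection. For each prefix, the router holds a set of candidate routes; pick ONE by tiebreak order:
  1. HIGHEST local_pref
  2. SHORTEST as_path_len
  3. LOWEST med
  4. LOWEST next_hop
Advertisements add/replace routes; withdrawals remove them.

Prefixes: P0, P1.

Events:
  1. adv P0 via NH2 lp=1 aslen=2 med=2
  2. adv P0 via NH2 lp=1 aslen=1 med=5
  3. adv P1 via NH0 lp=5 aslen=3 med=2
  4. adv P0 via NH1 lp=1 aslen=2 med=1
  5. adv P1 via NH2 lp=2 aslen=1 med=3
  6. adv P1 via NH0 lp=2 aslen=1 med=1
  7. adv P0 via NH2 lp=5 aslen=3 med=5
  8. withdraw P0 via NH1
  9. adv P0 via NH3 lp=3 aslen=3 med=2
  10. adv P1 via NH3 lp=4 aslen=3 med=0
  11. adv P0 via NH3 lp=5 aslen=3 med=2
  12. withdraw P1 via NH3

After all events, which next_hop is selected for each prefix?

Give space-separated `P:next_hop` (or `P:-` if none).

Answer: P0:NH3 P1:NH0

Derivation:
Op 1: best P0=NH2 P1=-
Op 2: best P0=NH2 P1=-
Op 3: best P0=NH2 P1=NH0
Op 4: best P0=NH2 P1=NH0
Op 5: best P0=NH2 P1=NH0
Op 6: best P0=NH2 P1=NH0
Op 7: best P0=NH2 P1=NH0
Op 8: best P0=NH2 P1=NH0
Op 9: best P0=NH2 P1=NH0
Op 10: best P0=NH2 P1=NH3
Op 11: best P0=NH3 P1=NH3
Op 12: best P0=NH3 P1=NH0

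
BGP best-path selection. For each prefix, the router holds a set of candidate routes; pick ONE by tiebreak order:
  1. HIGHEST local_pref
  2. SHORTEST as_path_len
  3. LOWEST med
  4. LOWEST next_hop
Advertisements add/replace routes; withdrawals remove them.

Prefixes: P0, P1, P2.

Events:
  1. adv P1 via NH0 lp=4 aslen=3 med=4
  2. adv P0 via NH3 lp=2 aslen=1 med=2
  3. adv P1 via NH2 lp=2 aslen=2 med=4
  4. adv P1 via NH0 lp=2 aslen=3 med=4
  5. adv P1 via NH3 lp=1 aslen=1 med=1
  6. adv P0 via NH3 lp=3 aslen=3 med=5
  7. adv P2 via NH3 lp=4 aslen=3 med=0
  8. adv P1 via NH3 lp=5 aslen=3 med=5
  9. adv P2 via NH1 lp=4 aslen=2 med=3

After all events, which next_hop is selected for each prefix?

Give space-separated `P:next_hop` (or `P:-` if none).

Answer: P0:NH3 P1:NH3 P2:NH1

Derivation:
Op 1: best P0=- P1=NH0 P2=-
Op 2: best P0=NH3 P1=NH0 P2=-
Op 3: best P0=NH3 P1=NH0 P2=-
Op 4: best P0=NH3 P1=NH2 P2=-
Op 5: best P0=NH3 P1=NH2 P2=-
Op 6: best P0=NH3 P1=NH2 P2=-
Op 7: best P0=NH3 P1=NH2 P2=NH3
Op 8: best P0=NH3 P1=NH3 P2=NH3
Op 9: best P0=NH3 P1=NH3 P2=NH1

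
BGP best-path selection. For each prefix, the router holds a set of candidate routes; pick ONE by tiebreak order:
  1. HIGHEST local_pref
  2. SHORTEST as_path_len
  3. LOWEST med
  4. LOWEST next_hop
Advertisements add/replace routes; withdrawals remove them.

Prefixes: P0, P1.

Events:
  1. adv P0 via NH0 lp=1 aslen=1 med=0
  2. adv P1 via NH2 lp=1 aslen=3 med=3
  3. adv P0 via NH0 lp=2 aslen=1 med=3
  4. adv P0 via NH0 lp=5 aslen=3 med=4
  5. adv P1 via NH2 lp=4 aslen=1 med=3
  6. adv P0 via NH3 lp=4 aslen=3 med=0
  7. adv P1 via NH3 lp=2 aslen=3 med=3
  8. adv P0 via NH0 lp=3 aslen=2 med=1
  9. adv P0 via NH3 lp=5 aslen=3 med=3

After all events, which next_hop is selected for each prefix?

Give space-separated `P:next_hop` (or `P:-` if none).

Op 1: best P0=NH0 P1=-
Op 2: best P0=NH0 P1=NH2
Op 3: best P0=NH0 P1=NH2
Op 4: best P0=NH0 P1=NH2
Op 5: best P0=NH0 P1=NH2
Op 6: best P0=NH0 P1=NH2
Op 7: best P0=NH0 P1=NH2
Op 8: best P0=NH3 P1=NH2
Op 9: best P0=NH3 P1=NH2

Answer: P0:NH3 P1:NH2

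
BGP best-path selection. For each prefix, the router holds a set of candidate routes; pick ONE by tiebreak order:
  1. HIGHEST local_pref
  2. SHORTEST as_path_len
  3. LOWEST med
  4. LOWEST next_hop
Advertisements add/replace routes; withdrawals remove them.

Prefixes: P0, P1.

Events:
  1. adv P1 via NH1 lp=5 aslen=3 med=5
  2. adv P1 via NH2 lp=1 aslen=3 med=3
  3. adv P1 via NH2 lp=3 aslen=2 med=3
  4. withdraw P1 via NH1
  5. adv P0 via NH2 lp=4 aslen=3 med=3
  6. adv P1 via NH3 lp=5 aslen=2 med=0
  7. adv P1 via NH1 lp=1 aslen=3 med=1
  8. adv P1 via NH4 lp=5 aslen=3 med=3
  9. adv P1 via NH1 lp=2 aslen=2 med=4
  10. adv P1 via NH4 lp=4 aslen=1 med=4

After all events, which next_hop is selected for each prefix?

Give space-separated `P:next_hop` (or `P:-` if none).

Op 1: best P0=- P1=NH1
Op 2: best P0=- P1=NH1
Op 3: best P0=- P1=NH1
Op 4: best P0=- P1=NH2
Op 5: best P0=NH2 P1=NH2
Op 6: best P0=NH2 P1=NH3
Op 7: best P0=NH2 P1=NH3
Op 8: best P0=NH2 P1=NH3
Op 9: best P0=NH2 P1=NH3
Op 10: best P0=NH2 P1=NH3

Answer: P0:NH2 P1:NH3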